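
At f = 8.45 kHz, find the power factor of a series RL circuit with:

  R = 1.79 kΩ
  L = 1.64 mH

Step 1 — Angular frequency: ω = 2π·f = 2π·8450 = 5.309e+04 rad/s.
Step 2 — Component impedances:
  R: Z = R = 1790 Ω
  L: Z = jωL = j·5.309e+04·0.00164 = 0 + j87.07 Ω
Step 3 — Series combination: Z_total = R + L = 1790 + j87.07 Ω = 1792∠2.8° Ω.
Step 4 — Power factor: PF = cos(φ) = Re(Z)/|Z| = 1790/1792.1 = 0.9988.
Step 5 — Type: Im(Z) = 87.07 ⇒ lagging (phase φ = 2.8°).

PF = 0.9988 (lagging, φ = 2.8°)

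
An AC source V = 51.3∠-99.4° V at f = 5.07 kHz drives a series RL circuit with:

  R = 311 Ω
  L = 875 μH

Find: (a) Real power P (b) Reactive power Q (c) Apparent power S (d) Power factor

Step 1 — Angular frequency: ω = 2π·f = 2π·5070 = 3.186e+04 rad/s.
Step 2 — Component impedances:
  R: Z = R = 311 Ω
  L: Z = jωL = j·3.186e+04·0.000875 = 0 + j27.87 Ω
Step 3 — Series combination: Z_total = R + L = 311 + j27.87 Ω = 312.2∠5.1° Ω.
Step 4 — Source phasor: V = 51.3∠-99.4° V = -8.379 - j50.61 V.
Step 5 — Current: I = V / Z = -0.0412 - j0.159 A = 0.1643∠-104.5° A.
Step 6 — Complex power: S = V·I* = 8.395 + j0.7524 VA.
Step 7 — Real power: P = Re(S) = 8.395 W.
Step 8 — Reactive power: Q = Im(S) = 0.7524 VAR.
Step 9 — Apparent power: |S| = 8.428 VA.
Step 10 — Power factor: PF = P/|S| = 0.996 (lagging).

(a) P = 8.395 W  (b) Q = 0.7524 VAR  (c) S = 8.428 VA  (d) PF = 0.996 (lagging)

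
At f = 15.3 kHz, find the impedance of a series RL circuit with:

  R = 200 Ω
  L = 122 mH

Step 1 — Angular frequency: ω = 2π·f = 2π·1.53e+04 = 9.613e+04 rad/s.
Step 2 — Component impedances:
  R: Z = R = 200 Ω
  L: Z = jωL = j·9.613e+04·0.122 = 0 + j1.173e+04 Ω
Step 3 — Series combination: Z_total = R + L = 200 + j1.173e+04 Ω = 1.173e+04∠89.0° Ω.

Z = 200 + j1.173e+04 Ω = 1.173e+04∠89.0° Ω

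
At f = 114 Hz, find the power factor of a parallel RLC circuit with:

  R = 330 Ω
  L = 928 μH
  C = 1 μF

Step 1 — Angular frequency: ω = 2π·f = 2π·114 = 716.3 rad/s.
Step 2 — Component impedances:
  R: Z = R = 330 Ω
  L: Z = jωL = j·716.3·0.000928 = 0 + j0.6647 Ω
  C: Z = 1/(jωC) = -j/(ω·C) = 0 - j1396 Ω
Step 3 — Parallel combination: 1/Z_total = 1/R + 1/L + 1/C; Z_total = 0.00134 + j0.665 Ω = 0.665∠89.9° Ω.
Step 4 — Power factor: PF = cos(φ) = Re(Z)/|Z| = 0.00134/0.665 = 0.002015.
Step 5 — Type: Im(Z) = 0.665 ⇒ lagging (phase φ = 89.9°).

PF = 0.002015 (lagging, φ = 89.9°)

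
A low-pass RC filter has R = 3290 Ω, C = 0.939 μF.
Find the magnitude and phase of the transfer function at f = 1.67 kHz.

Step 1 — Angular frequency: ω = 2π·1670 = 1.049e+04 rad/s.
Step 2 — Transfer function: H(jω) = 1/(1 + jωRC).
Step 3 — Denominator: 1 + jωRC = 1 + j·1.049e+04·3290·9.39e-07 = 1 + j32.42.
Step 4 — H = 0.0009508 - j0.03082.
Step 5 — Magnitude: |H| = 0.03083 (-30.2 dB); phase: φ = -88.2°.

|H| = 0.03083 (-30.2 dB), φ = -88.2°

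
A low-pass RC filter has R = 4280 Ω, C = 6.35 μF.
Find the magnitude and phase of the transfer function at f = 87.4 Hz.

Step 1 — Angular frequency: ω = 2π·87.4 = 549.2 rad/s.
Step 2 — Transfer function: H(jω) = 1/(1 + jωRC).
Step 3 — Denominator: 1 + jωRC = 1 + j·549.2·4280·6.35e-06 = 1 + j14.92.
Step 4 — H = 0.004469 - j0.0667.
Step 5 — Magnitude: |H| = 0.06685 (-23.5 dB); phase: φ = -86.2°.

|H| = 0.06685 (-23.5 dB), φ = -86.2°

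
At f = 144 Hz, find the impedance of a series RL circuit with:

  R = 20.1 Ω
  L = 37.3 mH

Step 1 — Angular frequency: ω = 2π·f = 2π·144 = 904.8 rad/s.
Step 2 — Component impedances:
  R: Z = R = 20.1 Ω
  L: Z = jωL = j·904.8·0.0373 = 0 + j33.75 Ω
Step 3 — Series combination: Z_total = R + L = 20.1 + j33.75 Ω = 39.28∠59.2° Ω.

Z = 20.1 + j33.75 Ω = 39.28∠59.2° Ω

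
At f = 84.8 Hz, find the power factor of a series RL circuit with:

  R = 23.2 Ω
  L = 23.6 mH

Step 1 — Angular frequency: ω = 2π·f = 2π·84.8 = 532.8 rad/s.
Step 2 — Component impedances:
  R: Z = R = 23.2 Ω
  L: Z = jωL = j·532.8·0.0236 = 0 + j12.57 Ω
Step 3 — Series combination: Z_total = R + L = 23.2 + j12.57 Ω = 26.39∠28.5° Ω.
Step 4 — Power factor: PF = cos(φ) = Re(Z)/|Z| = 23.2/26.389 = 0.8792.
Step 5 — Type: Im(Z) = 12.57 ⇒ lagging (phase φ = 28.5°).

PF = 0.8792 (lagging, φ = 28.5°)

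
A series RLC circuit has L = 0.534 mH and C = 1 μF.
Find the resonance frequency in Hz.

Step 1 — Resonance condition Im(Z)=0 gives ω₀ = 1/√(LC).
Step 2 — ω₀ = 1/√(0.000534·1e-06) = 4.327e+04 rad/s.
Step 3 — f₀ = ω₀/(2π) = 6887 Hz.

f₀ = 6887 Hz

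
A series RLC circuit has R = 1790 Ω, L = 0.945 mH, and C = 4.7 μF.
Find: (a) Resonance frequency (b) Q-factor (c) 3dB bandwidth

Step 1 — Resonance: ω₀ = 1/√(LC) = 1/√(0.000945·4.7e-06) = 1.5e+04 rad/s.
Step 2 — f₀ = ω₀/(2π) = 2388 Hz.
Step 3 — Series Q: Q = ω₀L/R = 1.5e+04·0.000945/1790 = 0.007922.
Step 4 — Bandwidth: Δω = ω₀/Q = 1.894e+06 rad/s; BW = Δω/(2π) = 3.015e+05 Hz.

(a) f₀ = 2388 Hz  (b) Q = 0.007922  (c) BW = 3.015e+05 Hz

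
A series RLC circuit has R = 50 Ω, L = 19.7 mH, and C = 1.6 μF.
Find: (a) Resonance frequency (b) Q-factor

Step 1 — Resonance condition Im(Z)=0 gives ω₀ = 1/√(LC).
Step 2 — ω₀ = 1/√(0.0197·1.6e-06) = 5633 rad/s.
Step 3 — f₀ = ω₀/(2π) = 896.5 Hz.
Step 4 — Series Q: Q = ω₀L/R = 5633·0.0197/50 = 2.219.

(a) f₀ = 896.5 Hz  (b) Q = 2.219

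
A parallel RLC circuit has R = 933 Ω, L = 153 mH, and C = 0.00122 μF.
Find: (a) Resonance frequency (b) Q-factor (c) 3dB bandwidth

Step 1 — Resonance: ω₀ = 1/√(LC) = 1/√(0.153·1.22e-09) = 7.319e+04 rad/s.
Step 2 — f₀ = ω₀/(2π) = 1.165e+04 Hz.
Step 3 — Parallel Q: Q = R/(ω₀L) = 933/(7.319e+04·0.153) = 0.08331.
Step 4 — Bandwidth: Δω = ω₀/Q = 8.785e+05 rad/s; BW = Δω/(2π) = 1.398e+05 Hz.

(a) f₀ = 1.165e+04 Hz  (b) Q = 0.08331  (c) BW = 1.398e+05 Hz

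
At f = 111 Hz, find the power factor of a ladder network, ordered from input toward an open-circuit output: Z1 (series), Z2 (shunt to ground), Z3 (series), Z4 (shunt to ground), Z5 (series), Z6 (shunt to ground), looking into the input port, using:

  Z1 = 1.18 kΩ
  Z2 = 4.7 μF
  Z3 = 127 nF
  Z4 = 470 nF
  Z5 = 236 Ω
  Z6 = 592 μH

Step 1 — Angular frequency: ω = 2π·f = 2π·111 = 697.4 rad/s.
Step 2 — Component impedances:
  Z1: Z = R = 1180 Ω
  Z2: Z = 1/(jωC) = -j/(ω·C) = 0 - j305.1 Ω
  Z3: Z = 1/(jωC) = -j/(ω·C) = 0 - j1.129e+04 Ω
  Z4: Z = 1/(jωC) = -j/(ω·C) = 0 - j3051 Ω
  Z5: Z = R = 236 Ω
  Z6: Z = jωL = j·697.4·0.000592 = 0 + j0.4129 Ω
Step 3 — Ladder network (open output): work backward from the far end, alternating series and parallel combinations. Z_in = 1180 - j297.1 Ω = 1217∠-14.1° Ω.
Step 4 — Power factor: PF = cos(φ) = Re(Z)/|Z| = 1180.2/1217 = 0.9698.
Step 5 — Type: Im(Z) = -297.1 ⇒ leading (phase φ = -14.1°).

PF = 0.9698 (leading, φ = -14.1°)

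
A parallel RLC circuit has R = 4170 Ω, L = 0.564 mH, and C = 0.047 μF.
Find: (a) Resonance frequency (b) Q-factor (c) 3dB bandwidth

Step 1 — Resonance: ω₀ = 1/√(LC) = 1/√(0.000564·4.7e-08) = 1.942e+05 rad/s.
Step 2 — f₀ = ω₀/(2π) = 3.091e+04 Hz.
Step 3 — Parallel Q: Q = R/(ω₀L) = 4170/(1.942e+05·0.000564) = 38.07.
Step 4 — Bandwidth: Δω = ω₀/Q = 5102 rad/s; BW = Δω/(2π) = 812.1 Hz.

(a) f₀ = 3.091e+04 Hz  (b) Q = 38.07  (c) BW = 812.1 Hz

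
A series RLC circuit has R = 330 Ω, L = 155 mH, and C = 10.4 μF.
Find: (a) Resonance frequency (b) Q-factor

Step 1 — Resonance condition Im(Z)=0 gives ω₀ = 1/√(LC).
Step 2 — ω₀ = 1/√(0.155·1.04e-05) = 787.6 rad/s.
Step 3 — f₀ = ω₀/(2π) = 125.4 Hz.
Step 4 — Series Q: Q = ω₀L/R = 787.6·0.155/330 = 0.3699.

(a) f₀ = 125.4 Hz  (b) Q = 0.3699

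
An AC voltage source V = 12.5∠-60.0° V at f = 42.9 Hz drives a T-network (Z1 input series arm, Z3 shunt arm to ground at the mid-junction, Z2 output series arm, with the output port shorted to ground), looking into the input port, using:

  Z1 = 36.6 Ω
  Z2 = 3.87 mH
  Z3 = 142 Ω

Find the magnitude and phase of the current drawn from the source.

Step 1 — Angular frequency: ω = 2π·f = 2π·42.9 = 269.5 rad/s.
Step 2 — Component impedances:
  Z1: Z = R = 36.6 Ω
  Z2: Z = jωL = j·269.5·0.00387 = 0 + j1.043 Ω
  Z3: Z = R = 142 Ω
Step 3 — With the output port shorted to ground, the output series arm Z2 runs from the junction to ground; the shunt arm Z3 also runs from the junction to ground. They appear in parallel: Z3 || Z2 = 0.007663 + j1.043 Ω.
Step 4 — Series with input arm Z1: Z_in = Z1 + (Z3 || Z2) = 36.61 + j1.043 Ω = 36.62∠1.6° Ω.
Step 5 — Source phasor: V = 12.5∠-60.0° V = 6.25 - j10.83 V.
Step 6 — Ohm's law: I = V / Z_total = (6.25 - j10.83) / (36.61 + j1.043) = 0.1622 - j0.3003 A.
Step 7 — Convert to polar: |I| = 0.3413 A, ∠I = -61.6°.

I = 0.3413∠-61.6° A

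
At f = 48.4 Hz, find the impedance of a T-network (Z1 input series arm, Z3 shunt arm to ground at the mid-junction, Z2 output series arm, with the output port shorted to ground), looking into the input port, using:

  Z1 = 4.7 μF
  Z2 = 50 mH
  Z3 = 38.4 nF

Step 1 — Angular frequency: ω = 2π·f = 2π·48.4 = 304.1 rad/s.
Step 2 — Component impedances:
  Z1: Z = 1/(jωC) = -j/(ω·C) = 0 - j699.6 Ω
  Z2: Z = jωL = j·304.1·0.05 = 0 + j15.21 Ω
  Z3: Z = 1/(jωC) = -j/(ω·C) = 0 - j8.563e+04 Ω
Step 3 — With the output port shorted to ground, the output series arm Z2 runs from the junction to ground; the shunt arm Z3 also runs from the junction to ground. They appear in parallel: Z3 || Z2 = 0 + j15.21 Ω.
Step 4 — Series with input arm Z1: Z_in = Z1 + (Z3 || Z2) = 0 - j684.4 Ω = 684.4∠-90.0° Ω.

Z = 0 - j684.4 Ω = 684.4∠-90.0° Ω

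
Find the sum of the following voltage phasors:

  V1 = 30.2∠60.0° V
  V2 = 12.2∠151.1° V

Step 1 — Convert each phasor to rectangular form:
  V1 = 30.2·(cos(60.0°) + j·sin(60.0°)) = 15.1 + j26.15 V
  V2 = 12.2·(cos(151.1°) + j·sin(151.1°)) = -10.68 + j5.896 V
Step 2 — Sum components: V_total = 4.419 + j32.05 V.
Step 3 — Convert to polar: |V_total| = 32.35 V, ∠V_total = 82.1°.

V_total = 32.35∠82.1° V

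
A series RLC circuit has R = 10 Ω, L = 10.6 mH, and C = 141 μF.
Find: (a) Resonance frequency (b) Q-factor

Step 1 — Resonance condition Im(Z)=0 gives ω₀ = 1/√(LC).
Step 2 — ω₀ = 1/√(0.0106·0.000141) = 818 rad/s.
Step 3 — f₀ = ω₀/(2π) = 130.2 Hz.
Step 4 — Series Q: Q = ω₀L/R = 818·0.0106/10 = 0.867.

(a) f₀ = 130.2 Hz  (b) Q = 0.867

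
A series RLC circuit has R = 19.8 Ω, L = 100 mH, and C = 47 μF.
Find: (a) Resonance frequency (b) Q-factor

Step 1 — Resonance condition Im(Z)=0 gives ω₀ = 1/√(LC).
Step 2 — ω₀ = 1/√(0.1·4.7e-05) = 461.3 rad/s.
Step 3 — f₀ = ω₀/(2π) = 73.41 Hz.
Step 4 — Series Q: Q = ω₀L/R = 461.3·0.1/19.8 = 2.33.

(a) f₀ = 73.41 Hz  (b) Q = 2.33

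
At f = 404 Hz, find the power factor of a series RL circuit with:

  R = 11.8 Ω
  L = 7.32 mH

Step 1 — Angular frequency: ω = 2π·f = 2π·404 = 2538 rad/s.
Step 2 — Component impedances:
  R: Z = R = 11.8 Ω
  L: Z = jωL = j·2538·0.00732 = 0 + j18.58 Ω
Step 3 — Series combination: Z_total = R + L = 11.8 + j18.58 Ω = 22.01∠57.6° Ω.
Step 4 — Power factor: PF = cos(φ) = Re(Z)/|Z| = 11.8/22.01 = 0.5361.
Step 5 — Type: Im(Z) = 18.58 ⇒ lagging (phase φ = 57.6°).

PF = 0.5361 (lagging, φ = 57.6°)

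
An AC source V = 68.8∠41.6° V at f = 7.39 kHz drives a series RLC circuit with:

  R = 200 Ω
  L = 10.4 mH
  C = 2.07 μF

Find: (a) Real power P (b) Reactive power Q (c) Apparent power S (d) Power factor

Step 1 — Angular frequency: ω = 2π·f = 2π·7390 = 4.643e+04 rad/s.
Step 2 — Component impedances:
  R: Z = R = 200 Ω
  L: Z = jωL = j·4.643e+04·0.0104 = 0 + j482.9 Ω
  C: Z = 1/(jωC) = -j/(ω·C) = 0 - j10.4 Ω
Step 3 — Series combination: Z_total = R + L + C = 200 + j472.5 Ω = 513.1∠67.1° Ω.
Step 4 — Source phasor: V = 68.8∠41.6° V = 51.45 + j45.68 V.
Step 5 — Current: I = V / Z = 0.1211 - j0.05764 A = 0.1341∠-25.5° A.
Step 6 — Complex power: S = V·I* = 3.596 + j8.496 VA.
Step 7 — Real power: P = Re(S) = 3.596 W.
Step 8 — Reactive power: Q = Im(S) = 8.496 VAR.
Step 9 — Apparent power: |S| = 9.226 VA.
Step 10 — Power factor: PF = P/|S| = 0.3898 (lagging).

(a) P = 3.596 W  (b) Q = 8.496 VAR  (c) S = 9.226 VA  (d) PF = 0.3898 (lagging)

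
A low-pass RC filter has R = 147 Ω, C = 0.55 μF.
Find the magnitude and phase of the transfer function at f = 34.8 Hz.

Step 1 — Angular frequency: ω = 2π·34.8 = 218.7 rad/s.
Step 2 — Transfer function: H(jω) = 1/(1 + jωRC).
Step 3 — Denominator: 1 + jωRC = 1 + j·218.7·147·5.5e-07 = 1 + j0.01768.
Step 4 — H = 0.9997 - j0.01767.
Step 5 — Magnitude: |H| = 0.9998 (-0.0 dB); phase: φ = -1.0°.

|H| = 0.9998 (-0.0 dB), φ = -1.0°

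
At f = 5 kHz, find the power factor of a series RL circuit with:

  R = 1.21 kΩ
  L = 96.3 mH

Step 1 — Angular frequency: ω = 2π·f = 2π·5000 = 3.142e+04 rad/s.
Step 2 — Component impedances:
  R: Z = R = 1210 Ω
  L: Z = jωL = j·3.142e+04·0.0963 = 0 + j3025 Ω
Step 3 — Series combination: Z_total = R + L = 1210 + j3025 Ω = 3258∠68.2° Ω.
Step 4 — Power factor: PF = cos(φ) = Re(Z)/|Z| = 1210/3258 = 0.3714.
Step 5 — Type: Im(Z) = 3025 ⇒ lagging (phase φ = 68.2°).

PF = 0.3714 (lagging, φ = 68.2°)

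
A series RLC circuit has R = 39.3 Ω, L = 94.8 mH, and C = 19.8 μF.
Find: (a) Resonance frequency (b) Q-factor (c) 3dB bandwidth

Step 1 — Resonance condition Im(Z)=0 gives ω₀ = 1/√(LC).
Step 2 — ω₀ = 1/√(0.0948·1.98e-05) = 729.9 rad/s.
Step 3 — f₀ = ω₀/(2π) = 116.2 Hz.
Step 4 — Series Q: Q = ω₀L/R = 729.9·0.0948/39.3 = 1.761.
Step 5 — 3dB bandwidth: Δω = ω₀/Q = 414.6 rad/s; BW = Δω/(2π) = 65.98 Hz.

(a) f₀ = 116.2 Hz  (b) Q = 1.761  (c) BW = 65.98 Hz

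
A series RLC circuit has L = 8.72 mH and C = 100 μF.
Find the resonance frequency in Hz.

Step 1 — Resonance condition Im(Z)=0 gives ω₀ = 1/√(LC).
Step 2 — ω₀ = 1/√(0.00872·0.0001) = 1071 rad/s.
Step 3 — f₀ = ω₀/(2π) = 170.4 Hz.

f₀ = 170.4 Hz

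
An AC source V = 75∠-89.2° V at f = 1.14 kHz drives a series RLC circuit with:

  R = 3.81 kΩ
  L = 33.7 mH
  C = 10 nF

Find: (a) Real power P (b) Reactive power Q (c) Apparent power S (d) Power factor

Step 1 — Angular frequency: ω = 2π·f = 2π·1140 = 7163 rad/s.
Step 2 — Component impedances:
  R: Z = R = 3810 Ω
  L: Z = jωL = j·7163·0.0337 = 0 + j241.4 Ω
  C: Z = 1/(jωC) = -j/(ω·C) = 0 - j1.396e+04 Ω
Step 3 — Series combination: Z_total = R + L + C = 3810 - j1.372e+04 Ω = 1.424e+04∠-74.5° Ω.
Step 4 — Source phasor: V = 75∠-89.2° V = 1.047 - j74.99 V.
Step 5 — Current: I = V / Z = 0.005094 - j0.001338 A = 0.005267∠-14.7° A.
Step 6 — Complex power: S = V·I* = 0.1057 - j0.3806 VA.
Step 7 — Real power: P = Re(S) = 0.1057 W.
Step 8 — Reactive power: Q = Im(S) = -0.3806 VAR.
Step 9 — Apparent power: |S| = 0.395 VA.
Step 10 — Power factor: PF = P/|S| = 0.2676 (leading).

(a) P = 0.1057 W  (b) Q = -0.3806 VAR  (c) S = 0.395 VA  (d) PF = 0.2676 (leading)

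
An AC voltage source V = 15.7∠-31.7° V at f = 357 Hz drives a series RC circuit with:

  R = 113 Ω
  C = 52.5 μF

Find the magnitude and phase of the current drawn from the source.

Step 1 — Angular frequency: ω = 2π·f = 2π·357 = 2243 rad/s.
Step 2 — Component impedances:
  R: Z = R = 113 Ω
  C: Z = 1/(jωC) = -j/(ω·C) = 0 - j8.492 Ω
Step 3 — Series combination: Z_total = R + C = 113 - j8.492 Ω = 113.3∠-4.3° Ω.
Step 4 — Source phasor: V = 15.7∠-31.7° V = 13.36 - j8.25 V.
Step 5 — Ohm's law: I = V / Z_total = (13.36 - j8.25) / (113 - j8.492) = 0.123 - j0.06376 A.
Step 6 — Convert to polar: |I| = 0.1385 A, ∠I = -27.4°.

I = 0.1385∠-27.4° A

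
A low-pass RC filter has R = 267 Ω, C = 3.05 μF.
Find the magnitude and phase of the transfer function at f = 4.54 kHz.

Step 1 — Angular frequency: ω = 2π·4540 = 2.853e+04 rad/s.
Step 2 — Transfer function: H(jω) = 1/(1 + jωRC).
Step 3 — Denominator: 1 + jωRC = 1 + j·2.853e+04·267·3.05e-06 = 1 + j23.23.
Step 4 — H = 0.00185 - j0.04297.
Step 5 — Magnitude: |H| = 0.04301 (-27.3 dB); phase: φ = -87.5°.

|H| = 0.04301 (-27.3 dB), φ = -87.5°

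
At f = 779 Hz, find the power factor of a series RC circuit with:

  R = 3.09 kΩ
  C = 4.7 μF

Step 1 — Angular frequency: ω = 2π·f = 2π·779 = 4895 rad/s.
Step 2 — Component impedances:
  R: Z = R = 3090 Ω
  C: Z = 1/(jωC) = -j/(ω·C) = 0 - j43.47 Ω
Step 3 — Series combination: Z_total = R + C = 3090 - j43.47 Ω = 3090∠-0.8° Ω.
Step 4 — Power factor: PF = cos(φ) = Re(Z)/|Z| = 3090/3090.3 = 0.9999.
Step 5 — Type: Im(Z) = -43.47 ⇒ leading (phase φ = -0.8°).

PF = 0.9999 (leading, φ = -0.8°)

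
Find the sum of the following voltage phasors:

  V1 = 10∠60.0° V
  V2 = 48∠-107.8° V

Step 1 — Convert each phasor to rectangular form:
  V1 = 10·(cos(60.0°) + j·sin(60.0°)) = 5 + j8.66 V
  V2 = 48·(cos(-107.8°) + j·sin(-107.8°)) = -14.67 - j45.7 V
Step 2 — Sum components: V_total = -9.673 - j37.04 V.
Step 3 — Convert to polar: |V_total| = 38.28 V, ∠V_total = -104.6°.

V_total = 38.28∠-104.6° V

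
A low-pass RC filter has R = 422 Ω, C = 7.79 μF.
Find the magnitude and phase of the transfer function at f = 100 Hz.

Step 1 — Angular frequency: ω = 2π·100 = 628.3 rad/s.
Step 2 — Transfer function: H(jω) = 1/(1 + jωRC).
Step 3 — Denominator: 1 + jωRC = 1 + j·628.3·422·7.79e-06 = 1 + j2.066.
Step 4 — H = 0.1899 - j0.3922.
Step 5 — Magnitude: |H| = 0.4358 (-7.2 dB); phase: φ = -64.2°.

|H| = 0.4358 (-7.2 dB), φ = -64.2°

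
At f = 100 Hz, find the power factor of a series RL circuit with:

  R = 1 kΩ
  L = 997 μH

Step 1 — Angular frequency: ω = 2π·f = 2π·100 = 628.3 rad/s.
Step 2 — Component impedances:
  R: Z = R = 1000 Ω
  L: Z = jωL = j·628.3·0.000997 = 0 + j0.6264 Ω
Step 3 — Series combination: Z_total = R + L = 1000 + j0.6264 Ω = 1000∠0.0° Ω.
Step 4 — Power factor: PF = cos(φ) = Re(Z)/|Z| = 1000/1000 = 1.
Step 5 — Type: Im(Z) = 0.6264 ⇒ lagging (phase φ = 0.0°).

PF = 1 (lagging, φ = 0.0°)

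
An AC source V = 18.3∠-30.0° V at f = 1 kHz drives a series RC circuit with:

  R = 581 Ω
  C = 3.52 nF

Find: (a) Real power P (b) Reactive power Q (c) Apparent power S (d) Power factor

Step 1 — Angular frequency: ω = 2π·f = 2π·1000 = 6283 rad/s.
Step 2 — Component impedances:
  R: Z = R = 581 Ω
  C: Z = 1/(jωC) = -j/(ω·C) = 0 - j4.521e+04 Ω
Step 3 — Series combination: Z_total = R + C = 581 - j4.521e+04 Ω = 4.522e+04∠-89.3° Ω.
Step 4 — Source phasor: V = 18.3∠-30.0° V = 15.85 - j9.15 V.
Step 5 — Current: I = V / Z = 0.0002068 + j0.0003479 A = 0.0004047∠59.3° A.
Step 6 — Complex power: S = V·I* = 9.516e-05 - j0.007405 VA.
Step 7 — Real power: P = Re(S) = 9.516e-05 W.
Step 8 — Reactive power: Q = Im(S) = -0.007405 VAR.
Step 9 — Apparent power: |S| = 0.007406 VA.
Step 10 — Power factor: PF = P/|S| = 0.01285 (leading).

(a) P = 9.516e-05 W  (b) Q = -0.007405 VAR  (c) S = 0.007406 VA  (d) PF = 0.01285 (leading)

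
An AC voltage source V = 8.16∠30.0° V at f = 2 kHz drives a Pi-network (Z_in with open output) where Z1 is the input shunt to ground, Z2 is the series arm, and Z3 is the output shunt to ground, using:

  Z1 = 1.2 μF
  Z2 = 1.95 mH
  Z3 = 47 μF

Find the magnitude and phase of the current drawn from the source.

Step 1 — Angular frequency: ω = 2π·f = 2π·2000 = 1.257e+04 rad/s.
Step 2 — Component impedances:
  Z1: Z = 1/(jωC) = -j/(ω·C) = 0 - j66.31 Ω
  Z2: Z = jωL = j·1.257e+04·0.00195 = 0 + j24.5 Ω
  Z3: Z = 1/(jωC) = -j/(ω·C) = 0 - j1.693 Ω
Step 3 — With open output, the series arm Z2 and the output shunt Z3 appear in series to ground: Z2 + Z3 = 0 + j22.81 Ω.
Step 4 — Parallel with input shunt Z1: Z_in = Z1 || (Z2 + Z3) = 0 + j34.77 Ω = 34.77∠90.0° Ω.
Step 5 — Source phasor: V = 8.16∠30.0° V = 7.067 + j4.08 V.
Step 6 — Ohm's law: I = V / Z_total = (7.067 + j4.08) / (0 + j34.77) = 0.1173 - j0.2032 A.
Step 7 — Convert to polar: |I| = 0.2347 A, ∠I = -60.0°.

I = 0.2347∠-60.0° A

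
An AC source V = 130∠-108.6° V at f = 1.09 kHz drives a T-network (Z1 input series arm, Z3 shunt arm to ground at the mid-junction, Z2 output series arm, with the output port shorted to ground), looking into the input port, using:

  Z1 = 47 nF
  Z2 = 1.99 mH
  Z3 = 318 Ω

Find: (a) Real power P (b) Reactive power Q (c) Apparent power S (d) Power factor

Step 1 — Angular frequency: ω = 2π·f = 2π·1090 = 6849 rad/s.
Step 2 — Component impedances:
  Z1: Z = 1/(jωC) = -j/(ω·C) = 0 - j3107 Ω
  Z2: Z = jωL = j·6849·0.00199 = 0 + j13.63 Ω
  Z3: Z = R = 318 Ω
Step 3 — With the output port shorted to ground, the output series arm Z2 runs from the junction to ground; the shunt arm Z3 also runs from the junction to ground. They appear in parallel: Z3 || Z2 = 0.583 + j13.6 Ω.
Step 4 — Series with input arm Z1: Z_in = Z1 + (Z3 || Z2) = 0.583 - j3093 Ω = 3093∠-90.0° Ω.
Step 5 — Source phasor: V = 130∠-108.6° V = -41.46 - j123.2 V.
Step 6 — Current: I = V / Z = 0.03983 - j0.01341 A = 0.04203∠-18.6° A.
Step 7 — Complex power: S = V·I* = 0.00103 - j5.464 VA.
Step 8 — Real power: P = Re(S) = 0.00103 W.
Step 9 — Reactive power: Q = Im(S) = -5.464 VAR.
Step 10 — Apparent power: |S| = 5.464 VA.
Step 11 — Power factor: PF = P/|S| = 0.0001885 (leading).

(a) P = 0.00103 W  (b) Q = -5.464 VAR  (c) S = 5.464 VA  (d) PF = 0.0001885 (leading)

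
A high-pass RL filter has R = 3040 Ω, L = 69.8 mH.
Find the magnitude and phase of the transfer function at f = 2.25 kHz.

Step 1 — Angular frequency: ω = 2π·2250 = 1.414e+04 rad/s.
Step 2 — Transfer function: H(jω) = jωL/(R + jωL).
Step 3 — Numerator jωL = j·986.8; denominator R + jωL = 3040 + j986.8.
Step 4 — H = 0.09532 + j0.2937.
Step 5 — Magnitude: |H| = 0.3087 (-10.2 dB); phase: φ = 72.0°.

|H| = 0.3087 (-10.2 dB), φ = 72.0°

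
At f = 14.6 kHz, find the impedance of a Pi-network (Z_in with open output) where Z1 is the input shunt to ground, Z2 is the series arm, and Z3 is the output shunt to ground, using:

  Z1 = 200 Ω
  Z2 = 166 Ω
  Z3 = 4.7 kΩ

Step 1 — Angular frequency: ω = 2π·f = 2π·1.46e+04 = 9.173e+04 rad/s.
Step 2 — Component impedances:
  Z1: Z = R = 200 Ω
  Z2: Z = R = 166 Ω
  Z3: Z = R = 4700 Ω
Step 3 — With open output, the series arm Z2 and the output shunt Z3 appear in series to ground: Z2 + Z3 = 4866 Ω.
Step 4 — Parallel with input shunt Z1: Z_in = Z1 || (Z2 + Z3) = 192.1 Ω = 192.1∠0.0° Ω.

Z = 192.1 Ω = 192.1∠0.0° Ω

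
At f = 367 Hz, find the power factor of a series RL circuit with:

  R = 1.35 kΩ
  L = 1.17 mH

Step 1 — Angular frequency: ω = 2π·f = 2π·367 = 2306 rad/s.
Step 2 — Component impedances:
  R: Z = R = 1350 Ω
  L: Z = jωL = j·2306·0.00117 = 0 + j2.698 Ω
Step 3 — Series combination: Z_total = R + L = 1350 + j2.698 Ω = 1350∠0.1° Ω.
Step 4 — Power factor: PF = cos(φ) = Re(Z)/|Z| = 1350/1350 = 1.
Step 5 — Type: Im(Z) = 2.698 ⇒ lagging (phase φ = 0.1°).

PF = 1 (lagging, φ = 0.1°)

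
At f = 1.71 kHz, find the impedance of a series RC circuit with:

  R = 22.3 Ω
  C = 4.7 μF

Step 1 — Angular frequency: ω = 2π·f = 2π·1710 = 1.074e+04 rad/s.
Step 2 — Component impedances:
  R: Z = R = 22.3 Ω
  C: Z = 1/(jωC) = -j/(ω·C) = 0 - j19.8 Ω
Step 3 — Series combination: Z_total = R + C = 22.3 - j19.8 Ω = 29.82∠-41.6° Ω.

Z = 22.3 - j19.8 Ω = 29.82∠-41.6° Ω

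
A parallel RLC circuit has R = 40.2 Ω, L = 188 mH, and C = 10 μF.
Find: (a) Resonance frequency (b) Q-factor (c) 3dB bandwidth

Step 1 — Resonance: ω₀ = 1/√(LC) = 1/√(0.188·1e-05) = 729.3 rad/s.
Step 2 — f₀ = ω₀/(2π) = 116.1 Hz.
Step 3 — Parallel Q: Q = R/(ω₀L) = 40.2/(729.3·0.188) = 0.2932.
Step 4 — Bandwidth: Δω = ω₀/Q = 2488 rad/s; BW = Δω/(2π) = 395.9 Hz.

(a) f₀ = 116.1 Hz  (b) Q = 0.2932  (c) BW = 395.9 Hz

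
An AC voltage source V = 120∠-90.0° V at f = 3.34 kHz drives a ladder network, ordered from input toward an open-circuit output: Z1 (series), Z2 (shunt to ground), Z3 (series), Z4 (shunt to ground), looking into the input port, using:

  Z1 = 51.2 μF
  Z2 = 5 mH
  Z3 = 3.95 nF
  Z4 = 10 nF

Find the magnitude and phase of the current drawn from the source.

Step 1 — Angular frequency: ω = 2π·f = 2π·3340 = 2.099e+04 rad/s.
Step 2 — Component impedances:
  Z1: Z = 1/(jωC) = -j/(ω·C) = 0 - j0.9307 Ω
  Z2: Z = jωL = j·2.099e+04·0.005 = 0 + j104.9 Ω
  Z3: Z = 1/(jωC) = -j/(ω·C) = 0 - j1.206e+04 Ω
  Z4: Z = 1/(jωC) = -j/(ω·C) = 0 - j4765 Ω
Step 3 — Ladder network (open output): work backward from the far end, alternating series and parallel combinations. Z_in = 0 + j104.7 Ω = 104.7∠90.0° Ω.
Step 4 — Source phasor: V = 120∠-90.0° V = 0 - j120 V.
Step 5 — Ohm's law: I = V / Z_total = (0 - j120) / (0 + j104.7) = -1.147 A.
Step 6 — Convert to polar: |I| = 1.147 A, ∠I = -180.0°.

I = 1.147∠-180.0° A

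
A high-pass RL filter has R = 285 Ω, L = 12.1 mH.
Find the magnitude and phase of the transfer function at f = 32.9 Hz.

Step 1 — Angular frequency: ω = 2π·32.9 = 206.7 rad/s.
Step 2 — Transfer function: H(jω) = jωL/(R + jωL).
Step 3 — Numerator jωL = j·2.501; denominator R + jωL = 285 + j2.501.
Step 4 — H = 7.702e-05 + j0.008776.
Step 5 — Magnitude: |H| = 0.008776 (-41.1 dB); phase: φ = 89.5°.

|H| = 0.008776 (-41.1 dB), φ = 89.5°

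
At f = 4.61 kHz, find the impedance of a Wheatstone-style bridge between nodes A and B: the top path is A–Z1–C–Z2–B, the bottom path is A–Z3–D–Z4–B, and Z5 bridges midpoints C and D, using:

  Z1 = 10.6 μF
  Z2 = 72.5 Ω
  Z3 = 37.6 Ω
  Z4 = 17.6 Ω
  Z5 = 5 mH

Step 1 — Angular frequency: ω = 2π·f = 2π·4610 = 2.897e+04 rad/s.
Step 2 — Component impedances:
  Z1: Z = 1/(jωC) = -j/(ω·C) = 0 - j3.257 Ω
  Z2: Z = R = 72.5 Ω
  Z3: Z = R = 37.6 Ω
  Z4: Z = R = 17.6 Ω
  Z5: Z = jωL = j·2.897e+04·0.005 = 0 + j144.8 Ω
Step 3 — Bridge requires nodal analysis (the Z5 bridge couples midpoints C and D, so the two paths cannot be reduced to a simple series/parallel combination). Setting node B to ground and injecting 1 A at node A, the 3-node admittance system at A, C, D solves to V_A = Z_AB = 30.5 + j2.401 Ω = 30.6∠4.5° Ω.

Z = 30.5 + j2.401 Ω = 30.6∠4.5° Ω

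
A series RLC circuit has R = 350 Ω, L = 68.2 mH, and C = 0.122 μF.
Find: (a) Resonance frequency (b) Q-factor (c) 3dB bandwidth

Step 1 — Resonance: ω₀ = 1/√(LC) = 1/√(0.0682·1.22e-07) = 1.096e+04 rad/s.
Step 2 — f₀ = ω₀/(2π) = 1745 Hz.
Step 3 — Series Q: Q = ω₀L/R = 1.096e+04·0.0682/350 = 2.136.
Step 4 — Bandwidth: Δω = ω₀/Q = 5132 rad/s; BW = Δω/(2π) = 816.8 Hz.

(a) f₀ = 1745 Hz  (b) Q = 2.136  (c) BW = 816.8 Hz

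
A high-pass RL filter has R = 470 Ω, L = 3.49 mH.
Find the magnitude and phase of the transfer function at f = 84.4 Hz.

Step 1 — Angular frequency: ω = 2π·84.4 = 530.3 rad/s.
Step 2 — Transfer function: H(jω) = jωL/(R + jωL).
Step 3 — Numerator jωL = j·1.851; denominator R + jωL = 470 + j1.851.
Step 4 — H = 1.551e-05 + j0.003938.
Step 5 — Magnitude: |H| = 0.003938 (-48.1 dB); phase: φ = 89.8°.

|H| = 0.003938 (-48.1 dB), φ = 89.8°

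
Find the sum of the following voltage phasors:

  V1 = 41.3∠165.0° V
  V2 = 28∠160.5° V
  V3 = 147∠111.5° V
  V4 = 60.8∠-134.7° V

Step 1 — Convert each phasor to rectangular form:
  V1 = 41.3·(cos(165.0°) + j·sin(165.0°)) = -39.89 + j10.69 V
  V2 = 28·(cos(160.5°) + j·sin(160.5°)) = -26.39 + j9.347 V
  V3 = 147·(cos(111.5°) + j·sin(111.5°)) = -53.88 + j136.8 V
  V4 = 60.8·(cos(-134.7°) + j·sin(-134.7°)) = -42.77 - j43.22 V
Step 2 — Sum components: V_total = -162.9 + j113.6 V.
Step 3 — Convert to polar: |V_total| = 198.6 V, ∠V_total = 145.1°.

V_total = 198.6∠145.1° V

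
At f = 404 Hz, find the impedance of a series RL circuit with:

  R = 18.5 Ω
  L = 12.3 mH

Step 1 — Angular frequency: ω = 2π·f = 2π·404 = 2538 rad/s.
Step 2 — Component impedances:
  R: Z = R = 18.5 Ω
  L: Z = jωL = j·2538·0.0123 = 0 + j31.22 Ω
Step 3 — Series combination: Z_total = R + L = 18.5 + j31.22 Ω = 36.29∠59.4° Ω.

Z = 18.5 + j31.22 Ω = 36.29∠59.4° Ω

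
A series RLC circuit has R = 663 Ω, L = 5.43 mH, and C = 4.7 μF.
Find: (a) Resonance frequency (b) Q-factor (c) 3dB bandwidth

Step 1 — Resonance: ω₀ = 1/√(LC) = 1/√(0.00543·4.7e-06) = 6260 rad/s.
Step 2 — f₀ = ω₀/(2π) = 996.3 Hz.
Step 3 — Series Q: Q = ω₀L/R = 6260·0.00543/663 = 0.05127.
Step 4 — Bandwidth: Δω = ω₀/Q = 1.221e+05 rad/s; BW = Δω/(2π) = 1.943e+04 Hz.

(a) f₀ = 996.3 Hz  (b) Q = 0.05127  (c) BW = 1.943e+04 Hz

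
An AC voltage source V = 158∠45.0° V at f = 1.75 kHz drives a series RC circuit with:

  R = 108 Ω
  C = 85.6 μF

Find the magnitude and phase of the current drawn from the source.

Step 1 — Angular frequency: ω = 2π·f = 2π·1750 = 1.1e+04 rad/s.
Step 2 — Component impedances:
  R: Z = R = 108 Ω
  C: Z = 1/(jωC) = -j/(ω·C) = 0 - j1.062 Ω
Step 3 — Series combination: Z_total = R + C = 108 - j1.062 Ω = 108∠-0.6° Ω.
Step 4 — Source phasor: V = 158∠45.0° V = 111.7 + j111.7 V.
Step 5 — Ohm's law: I = V / Z_total = (111.7 + j111.7) / (108 - j1.062) = 1.024 + j1.045 A.
Step 6 — Convert to polar: |I| = 1.463 A, ∠I = 45.6°.

I = 1.463∠45.6° A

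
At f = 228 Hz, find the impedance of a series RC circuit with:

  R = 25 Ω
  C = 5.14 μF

Step 1 — Angular frequency: ω = 2π·f = 2π·228 = 1433 rad/s.
Step 2 — Component impedances:
  R: Z = R = 25 Ω
  C: Z = 1/(jωC) = -j/(ω·C) = 0 - j135.8 Ω
Step 3 — Series combination: Z_total = R + C = 25 - j135.8 Ω = 138.1∠-79.6° Ω.

Z = 25 - j135.8 Ω = 138.1∠-79.6° Ω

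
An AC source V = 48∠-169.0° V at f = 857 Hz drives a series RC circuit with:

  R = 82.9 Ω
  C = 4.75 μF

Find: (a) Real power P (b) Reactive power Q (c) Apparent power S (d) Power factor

Step 1 — Angular frequency: ω = 2π·f = 2π·857 = 5385 rad/s.
Step 2 — Component impedances:
  R: Z = R = 82.9 Ω
  C: Z = 1/(jωC) = -j/(ω·C) = 0 - j39.1 Ω
Step 3 — Series combination: Z_total = R + C = 82.9 - j39.1 Ω = 91.66∠-25.2° Ω.
Step 4 — Source phasor: V = 48∠-169.0° V = -47.12 - j9.159 V.
Step 5 — Current: I = V / Z = -0.4223 - j0.3097 A = 0.5237∠-143.8° A.
Step 6 — Complex power: S = V·I* = 22.74 - j10.72 VA.
Step 7 — Real power: P = Re(S) = 22.74 W.
Step 8 — Reactive power: Q = Im(S) = -10.72 VAR.
Step 9 — Apparent power: |S| = 25.14 VA.
Step 10 — Power factor: PF = P/|S| = 0.9045 (leading).

(a) P = 22.74 W  (b) Q = -10.72 VAR  (c) S = 25.14 VA  (d) PF = 0.9045 (leading)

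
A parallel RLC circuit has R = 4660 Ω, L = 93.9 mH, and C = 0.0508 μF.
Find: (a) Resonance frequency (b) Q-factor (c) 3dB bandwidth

Step 1 — Resonance: ω₀ = 1/√(LC) = 1/√(0.0939·5.08e-08) = 1.448e+04 rad/s.
Step 2 — f₀ = ω₀/(2π) = 2304 Hz.
Step 3 — Parallel Q: Q = R/(ω₀L) = 4660/(1.448e+04·0.0939) = 3.428.
Step 4 — Bandwidth: Δω = ω₀/Q = 4224 rad/s; BW = Δω/(2π) = 672.3 Hz.

(a) f₀ = 2304 Hz  (b) Q = 3.428  (c) BW = 672.3 Hz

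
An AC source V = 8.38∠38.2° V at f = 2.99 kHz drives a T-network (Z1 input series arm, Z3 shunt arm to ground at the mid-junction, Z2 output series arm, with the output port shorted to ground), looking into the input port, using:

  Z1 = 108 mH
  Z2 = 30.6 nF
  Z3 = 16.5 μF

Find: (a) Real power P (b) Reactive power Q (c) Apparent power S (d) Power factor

Step 1 — Angular frequency: ω = 2π·f = 2π·2990 = 1.879e+04 rad/s.
Step 2 — Component impedances:
  Z1: Z = jωL = j·1.879e+04·0.108 = 0 + j2029 Ω
  Z2: Z = 1/(jωC) = -j/(ω·C) = 0 - j1740 Ω
  Z3: Z = 1/(jωC) = -j/(ω·C) = 0 - j3.226 Ω
Step 3 — With the output port shorted to ground, the output series arm Z2 runs from the junction to ground; the shunt arm Z3 also runs from the junction to ground. They appear in parallel: Z3 || Z2 = 0 - j3.22 Ω.
Step 4 — Series with input arm Z1: Z_in = Z1 + (Z3 || Z2) = 0 + j2026 Ω = 2026∠90.0° Ω.
Step 5 — Source phasor: V = 8.38∠38.2° V = 6.585 + j5.182 V.
Step 6 — Current: I = V / Z = 0.002558 - j0.003251 A = 0.004137∠-51.8° A.
Step 7 — Complex power: S = V·I* = 0 + j0.03467 VA.
Step 8 — Real power: P = Re(S) = 0 W.
Step 9 — Reactive power: Q = Im(S) = 0.03467 VAR.
Step 10 — Apparent power: |S| = 0.03467 VA.
Step 11 — Power factor: PF = P/|S| = 0 (lagging).

(a) P = 0 W  (b) Q = 0.03467 VAR  (c) S = 0.03467 VA  (d) PF = 0 (lagging)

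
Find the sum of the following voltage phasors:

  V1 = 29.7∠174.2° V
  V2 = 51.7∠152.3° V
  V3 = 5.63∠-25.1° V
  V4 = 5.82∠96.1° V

Step 1 — Convert each phasor to rectangular form:
  V1 = 29.7·(cos(174.2°) + j·sin(174.2°)) = -29.55 + j3.001 V
  V2 = 51.7·(cos(152.3°) + j·sin(152.3°)) = -45.77 + j24.03 V
  V3 = 5.63·(cos(-25.1°) + j·sin(-25.1°)) = 5.098 - j2.388 V
  V4 = 5.82·(cos(96.1°) + j·sin(96.1°)) = -0.6185 + j5.787 V
Step 2 — Sum components: V_total = -70.84 + j30.43 V.
Step 3 — Convert to polar: |V_total| = 77.1 V, ∠V_total = 156.8°.

V_total = 77.1∠156.8° V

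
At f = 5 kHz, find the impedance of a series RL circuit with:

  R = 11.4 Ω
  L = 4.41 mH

Step 1 — Angular frequency: ω = 2π·f = 2π·5000 = 3.142e+04 rad/s.
Step 2 — Component impedances:
  R: Z = R = 11.4 Ω
  L: Z = jωL = j·3.142e+04·0.00441 = 0 + j138.5 Ω
Step 3 — Series combination: Z_total = R + L = 11.4 + j138.5 Ω = 139∠85.3° Ω.

Z = 11.4 + j138.5 Ω = 139∠85.3° Ω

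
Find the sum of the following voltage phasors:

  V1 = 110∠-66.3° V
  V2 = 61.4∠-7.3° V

Step 1 — Convert each phasor to rectangular form:
  V1 = 110·(cos(-66.3°) + j·sin(-66.3°)) = 44.21 - j100.7 V
  V2 = 61.4·(cos(-7.3°) + j·sin(-7.3°)) = 60.9 - j7.802 V
Step 2 — Sum components: V_total = 105.1 - j108.5 V.
Step 3 — Convert to polar: |V_total| = 151.1 V, ∠V_total = -45.9°.

V_total = 151.1∠-45.9° V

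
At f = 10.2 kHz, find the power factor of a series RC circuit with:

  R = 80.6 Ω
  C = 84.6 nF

Step 1 — Angular frequency: ω = 2π·f = 2π·1.02e+04 = 6.409e+04 rad/s.
Step 2 — Component impedances:
  R: Z = R = 80.6 Ω
  C: Z = 1/(jωC) = -j/(ω·C) = 0 - j184.4 Ω
Step 3 — Series combination: Z_total = R + C = 80.6 - j184.4 Ω = 201.3∠-66.4° Ω.
Step 4 — Power factor: PF = cos(φ) = Re(Z)/|Z| = 80.6/201.3 = 0.4004.
Step 5 — Type: Im(Z) = -184.4 ⇒ leading (phase φ = -66.4°).

PF = 0.4004 (leading, φ = -66.4°)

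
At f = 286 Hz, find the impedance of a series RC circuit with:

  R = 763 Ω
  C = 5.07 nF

Step 1 — Angular frequency: ω = 2π·f = 2π·286 = 1797 rad/s.
Step 2 — Component impedances:
  R: Z = R = 763 Ω
  C: Z = 1/(jωC) = -j/(ω·C) = 0 - j1.098e+05 Ω
Step 3 — Series combination: Z_total = R + C = 763 - j1.098e+05 Ω = 1.098e+05∠-89.6° Ω.

Z = 763 - j1.098e+05 Ω = 1.098e+05∠-89.6° Ω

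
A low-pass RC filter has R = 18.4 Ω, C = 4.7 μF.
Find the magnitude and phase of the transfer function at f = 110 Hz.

Step 1 — Angular frequency: ω = 2π·110 = 691.2 rad/s.
Step 2 — Transfer function: H(jω) = 1/(1 + jωRC).
Step 3 — Denominator: 1 + jωRC = 1 + j·691.2·18.4·4.7e-06 = 1 + j0.05977.
Step 4 — H = 0.9964 - j0.05956.
Step 5 — Magnitude: |H| = 0.9982 (-0.0 dB); phase: φ = -3.4°.

|H| = 0.9982 (-0.0 dB), φ = -3.4°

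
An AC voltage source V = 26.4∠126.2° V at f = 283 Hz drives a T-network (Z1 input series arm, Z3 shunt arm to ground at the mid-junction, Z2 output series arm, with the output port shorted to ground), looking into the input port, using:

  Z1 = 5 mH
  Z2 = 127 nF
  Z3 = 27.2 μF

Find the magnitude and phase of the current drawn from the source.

Step 1 — Angular frequency: ω = 2π·f = 2π·283 = 1778 rad/s.
Step 2 — Component impedances:
  Z1: Z = jωL = j·1778·0.005 = 0 + j8.891 Ω
  Z2: Z = 1/(jωC) = -j/(ω·C) = 0 - j4428 Ω
  Z3: Z = 1/(jωC) = -j/(ω·C) = 0 - j20.68 Ω
Step 3 — With the output port shorted to ground, the output series arm Z2 runs from the junction to ground; the shunt arm Z3 also runs from the junction to ground. They appear in parallel: Z3 || Z2 = 0 - j20.58 Ω.
Step 4 — Series with input arm Z1: Z_in = Z1 + (Z3 || Z2) = 0 - j11.69 Ω = 11.69∠-90.0° Ω.
Step 5 — Source phasor: V = 26.4∠126.2° V = -15.59 + j21.3 V.
Step 6 — Ohm's law: I = V / Z_total = (-15.59 + j21.3) / (0 - j11.69) = -1.823 - j1.334 A.
Step 7 — Convert to polar: |I| = 2.259 A, ∠I = -143.8°.

I = 2.259∠-143.8° A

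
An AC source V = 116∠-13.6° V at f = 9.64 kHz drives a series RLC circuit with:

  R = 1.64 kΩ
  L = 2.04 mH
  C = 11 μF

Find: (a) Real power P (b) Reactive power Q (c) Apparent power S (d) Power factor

Step 1 — Angular frequency: ω = 2π·f = 2π·9640 = 6.057e+04 rad/s.
Step 2 — Component impedances:
  R: Z = R = 1640 Ω
  L: Z = jωL = j·6.057e+04·0.00204 = 0 + j123.6 Ω
  C: Z = 1/(jωC) = -j/(ω·C) = 0 - j1.501 Ω
Step 3 — Series combination: Z_total = R + L + C = 1640 + j122.1 Ω = 1645∠4.3° Ω.
Step 4 — Source phasor: V = 116∠-13.6° V = 112.7 - j27.28 V.
Step 5 — Current: I = V / Z = 0.06714 - j0.02163 A = 0.07054∠-17.9° A.
Step 6 — Complex power: S = V·I* = 8.16 + j0.6073 VA.
Step 7 — Real power: P = Re(S) = 8.16 W.
Step 8 — Reactive power: Q = Im(S) = 0.6073 VAR.
Step 9 — Apparent power: |S| = 8.182 VA.
Step 10 — Power factor: PF = P/|S| = 0.9972 (lagging).

(a) P = 8.16 W  (b) Q = 0.6073 VAR  (c) S = 8.182 VA  (d) PF = 0.9972 (lagging)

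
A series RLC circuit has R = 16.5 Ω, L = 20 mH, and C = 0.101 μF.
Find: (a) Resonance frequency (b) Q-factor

Step 1 — Resonance condition Im(Z)=0 gives ω₀ = 1/√(LC).
Step 2 — ω₀ = 1/√(0.02·1.01e-07) = 2.225e+04 rad/s.
Step 3 — f₀ = ω₀/(2π) = 3541 Hz.
Step 4 — Series Q: Q = ω₀L/R = 2.225e+04·0.02/16.5 = 26.97.

(a) f₀ = 3541 Hz  (b) Q = 26.97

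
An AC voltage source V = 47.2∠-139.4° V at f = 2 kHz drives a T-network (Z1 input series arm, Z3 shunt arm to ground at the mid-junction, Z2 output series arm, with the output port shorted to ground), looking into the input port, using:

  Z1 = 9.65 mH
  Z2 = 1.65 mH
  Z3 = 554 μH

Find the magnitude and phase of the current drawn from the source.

Step 1 — Angular frequency: ω = 2π·f = 2π·2000 = 1.257e+04 rad/s.
Step 2 — Component impedances:
  Z1: Z = jωL = j·1.257e+04·0.00965 = 0 + j121.3 Ω
  Z2: Z = jωL = j·1.257e+04·0.00165 = 0 + j20.73 Ω
  Z3: Z = jωL = j·1.257e+04·0.000554 = 0 + j6.962 Ω
Step 3 — With the output port shorted to ground, the output series arm Z2 runs from the junction to ground; the shunt arm Z3 also runs from the junction to ground. They appear in parallel: Z3 || Z2 = 0 + j5.212 Ω.
Step 4 — Series with input arm Z1: Z_in = Z1 + (Z3 || Z2) = 0 + j126.5 Ω = 126.5∠90.0° Ω.
Step 5 — Source phasor: V = 47.2∠-139.4° V = -35.84 - j30.72 V.
Step 6 — Ohm's law: I = V / Z_total = (-35.84 - j30.72) / (0 + j126.5) = -0.2429 + j0.2834 A.
Step 7 — Convert to polar: |I| = 0.3732 A, ∠I = 130.6°.

I = 0.3732∠130.6° A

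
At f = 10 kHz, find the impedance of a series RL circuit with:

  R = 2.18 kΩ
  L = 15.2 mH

Step 1 — Angular frequency: ω = 2π·f = 2π·1e+04 = 6.283e+04 rad/s.
Step 2 — Component impedances:
  R: Z = R = 2180 Ω
  L: Z = jωL = j·6.283e+04·0.0152 = 0 + j955 Ω
Step 3 — Series combination: Z_total = R + L = 2180 + j955 Ω = 2380∠23.7° Ω.

Z = 2180 + j955 Ω = 2380∠23.7° Ω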